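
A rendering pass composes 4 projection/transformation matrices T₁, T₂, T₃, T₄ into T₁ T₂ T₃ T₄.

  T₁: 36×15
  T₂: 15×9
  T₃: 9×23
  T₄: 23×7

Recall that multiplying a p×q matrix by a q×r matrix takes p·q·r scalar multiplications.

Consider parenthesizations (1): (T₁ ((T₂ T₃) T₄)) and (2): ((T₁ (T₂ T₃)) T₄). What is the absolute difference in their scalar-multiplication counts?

12021

Order (1) = (T₁ ((T₂ T₃) T₄)): (T₂ T₃): 15×9 by 9×23 → 15×23, cost 15·9·23 = 3105; ((T₂ T₃) T₄): 15×23 by 23×7 → 15×7, cost 15·23·7 = 2415; cumulative 5520; (T₁ ((T₂ T₃) T₄)): 36×15 by 15×7 → 36×7, cost 36·15·7 = 3780; cumulative 9300. Total 9300.
Order (2) = ((T₁ (T₂ T₃)) T₄): (T₂ T₃): 15×9 by 9×23 → 15×23, cost 15·9·23 = 3105; (T₁ (T₂ T₃)): 36×15 by 15×23 → 36×23, cost 36·15·23 = 12420; cumulative 15525; ((T₁ (T₂ T₃)) T₄): 36×23 by 23×7 → 36×7, cost 36·23·7 = 5796; cumulative 21321. Total 21321.
Difference: |9300 − 21321| = 12021.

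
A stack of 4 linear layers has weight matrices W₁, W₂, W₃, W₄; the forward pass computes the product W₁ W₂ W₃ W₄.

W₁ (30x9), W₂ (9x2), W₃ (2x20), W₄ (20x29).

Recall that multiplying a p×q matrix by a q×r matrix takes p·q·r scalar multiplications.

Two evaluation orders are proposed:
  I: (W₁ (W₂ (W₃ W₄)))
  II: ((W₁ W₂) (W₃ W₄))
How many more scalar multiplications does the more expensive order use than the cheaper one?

Order I = (W₁ (W₂ (W₃ W₄))): (W₃ W₄): 2×20 by 20×29 → 2×29, cost 2·20·29 = 1160; (W₂ (W₃ W₄)): 9×2 by 2×29 → 9×29, cost 9·2·29 = 522; cumulative 1682; (W₁ (W₂ (W₃ W₄))): 30×9 by 9×29 → 30×29, cost 30·9·29 = 7830; cumulative 9512. Total 9512.
Order II = ((W₁ W₂) (W₃ W₄)): (W₁ W₂): 30×9 by 9×2 → 30×2, cost 30·9·2 = 540; (W₃ W₄): 2×20 by 20×29 → 2×29, cost 2·20·29 = 1160; ((W₁ W₂) (W₃ W₄)): 30×2 by 2×29 → 30×29, cost 30·2·29 = 1740; cumulative 3440. Total 3440.
Difference: |9512 − 3440| = 6072.

6072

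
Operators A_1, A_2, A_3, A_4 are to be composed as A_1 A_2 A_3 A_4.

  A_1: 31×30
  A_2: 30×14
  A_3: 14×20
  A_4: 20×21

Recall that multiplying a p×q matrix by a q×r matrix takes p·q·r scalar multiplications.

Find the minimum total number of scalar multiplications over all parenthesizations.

28014

Adjacent pairs: A_1A_2 = 31·30·14 = 13020; A_2A_3 = 30·14·20 = 8400; A_3A_4 = 14·20·21 = 5880.
Length 3: A_1..A_3: k=1: 0+8400+31·30·20=27000; k=2: 13020+0+31·14·20=21700 → min 21700 | A_2..A_4: k=2: 0+5880+30·14·21=14700; k=3: 8400+0+30·20·21=21000 → min 14700.
Length 4: A_1..A_4: k=1: 0+14700+31·30·21=34230; k=2: 13020+5880+31·14·21=28014; k=3: 21700+0+31·20·21=34720 → min 28014.
Optimal order: ((A_1 A_2) (A_3 A_4)) with cost 28014.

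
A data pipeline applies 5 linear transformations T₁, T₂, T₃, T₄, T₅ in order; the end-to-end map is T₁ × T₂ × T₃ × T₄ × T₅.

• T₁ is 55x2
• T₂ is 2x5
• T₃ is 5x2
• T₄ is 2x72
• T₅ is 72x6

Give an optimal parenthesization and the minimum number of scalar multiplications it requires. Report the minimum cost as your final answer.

Adjacent pairs: T₁T₂ = 55·2·5 = 550; T₂T₃ = 2·5·2 = 20; T₃T₄ = 5·2·72 = 720; T₄T₅ = 2·72·6 = 864.
Length 3: T₁..T₃: k=1: 0+20+55·2·2=240; k=2: 550+0+55·5·2=1100 → min 240 | T₂..T₄: k=2: 0+720+2·5·72=1440; k=3: 20+0+2·2·72=308 → min 308 | T₃..T₅: k=3: 0+864+5·2·6=924; k=4: 720+0+5·72·6=2880 → min 924.
Length 4: T₁..T₄: k=1: 0+308+55·2·72=8228; k=2: 550+720+55·5·72=21070; k=3: 240+0+55·2·72=8160 → min 8160 | T₂..T₅: k=2: 0+924+2·5·6=984; k=3: 20+864+2·2·6=908; k=4: 308+0+2·72·6=1172 → min 908.
Length 5: T₁..T₅: k=1: 0+908+55·2·6=1568; k=2: 550+924+55·5·6=3124; k=3: 240+864+55·2·6=1764; k=4: 8160+0+55·72·6=31920 → min 1568.
Optimal parenthesization: (T₁ × ((T₂ × T₃) × (T₄ × T₅))) with cost 1568.

1568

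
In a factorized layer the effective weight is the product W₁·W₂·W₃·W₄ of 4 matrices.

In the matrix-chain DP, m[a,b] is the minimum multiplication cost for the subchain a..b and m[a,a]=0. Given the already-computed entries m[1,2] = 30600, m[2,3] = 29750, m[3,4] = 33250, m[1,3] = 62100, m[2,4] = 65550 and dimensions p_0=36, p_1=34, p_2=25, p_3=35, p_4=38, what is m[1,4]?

m[1,4] = min over k∈[1,3] of m[1,k]+m[k+1,4]+p_{0}·p_k·p_{4}.
k=1: 0 + 65550 + 36·34·38 = 112062; k=2: 30600 + 33250 + 36·25·38 = 98050; k=3: 62100 + 0 + 36·35·38 = 109980.
Minimum: 98050 at k=2.

98050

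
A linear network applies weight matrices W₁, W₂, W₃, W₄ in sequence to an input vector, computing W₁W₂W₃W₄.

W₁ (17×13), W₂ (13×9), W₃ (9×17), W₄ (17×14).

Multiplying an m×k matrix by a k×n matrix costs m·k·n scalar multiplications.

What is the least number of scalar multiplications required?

Adjacent pairs: W₁W₂ = 17·13·9 = 1989; W₂W₃ = 13·9·17 = 1989; W₃W₄ = 9·17·14 = 2142.
Length 3: W₁..W₃: k=1: 0+1989+17·13·17=5746; k=2: 1989+0+17·9·17=4590 → min 4590 | W₂..W₄: k=2: 0+2142+13·9·14=3780; k=3: 1989+0+13·17·14=5083 → min 3780.
Length 4: W₁..W₄: k=1: 0+3780+17·13·14=6874; k=2: 1989+2142+17·9·14=6273; k=3: 4590+0+17·17·14=8636 → min 6273.
Optimal order: ((W₁W₂)(W₃W₄)) with cost 6273.

6273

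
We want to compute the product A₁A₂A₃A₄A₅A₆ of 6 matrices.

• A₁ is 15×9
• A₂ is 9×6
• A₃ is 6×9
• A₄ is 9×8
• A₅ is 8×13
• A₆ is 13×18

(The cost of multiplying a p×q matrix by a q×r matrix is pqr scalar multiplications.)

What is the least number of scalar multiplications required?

Adjacent pairs: A₁A₂ = 15·9·6 = 810; A₂A₃ = 9·6·9 = 486; A₃A₄ = 6·9·8 = 432; A₄A₅ = 9·8·13 = 936; A₅A₆ = 8·13·18 = 1872.
Length 3: A₁..A₃: k=1: 0+486+15·9·9=1701; k=2: 810+0+15·6·9=1620 → min 1620 | A₂..A₄: k=2: 0+432+9·6·8=864; k=3: 486+0+9·9·8=1134 → min 864 | A₃..A₅: k=3: 0+936+6·9·13=1638; k=4: 432+0+6·8·13=1056 → min 1056 | A₄..A₆: k=4: 0+1872+9·8·18=3168; k=5: 936+0+9·13·18=3042 → min 3042.
Length 4: A₁..A₄: k=1: 0+864+15·9·8=1944; k=2: 810+432+15·6·8=1962; k=3: 1620+0+15·9·8=2700 → min 1944 | A₂..A₅: k=2: 0+1056+9·6·13=1758; k=3: 486+936+9·9·13=2475; k=4: 864+0+9·8·13=1800 → min 1758 | A₃..A₆: k=3: 0+3042+6·9·18=4014; k=4: 432+1872+6·8·18=3168; k=5: 1056+0+6·13·18=2460 → min 2460.
Length 5: A₁..A₅: k=1: 0+1758+15·9·13=3513; k=2: 810+1056+15·6·13=3036; k=3: 1620+936+15·9·13=4311; k=4: 1944+0+15·8·13=3504 → min 3036 | A₂..A₆: k=2: 0+2460+9·6·18=3432; k=3: 486+3042+9·9·18=4986; k=4: 864+1872+9·8·18=4032; k=5: 1758+0+9·13·18=3864 → min 3432.
Length 6: A₁..A₆: k=1: 0+3432+15·9·18=5862; k=2: 810+2460+15·6·18=4890; k=3: 1620+3042+15·9·18=7092; k=4: 1944+1872+15·8·18=5976; k=5: 3036+0+15·13·18=6546 → min 4890.
Optimal order: ((A₁A₂)(((A₃A₄)A₅)A₆)) with cost 4890.

4890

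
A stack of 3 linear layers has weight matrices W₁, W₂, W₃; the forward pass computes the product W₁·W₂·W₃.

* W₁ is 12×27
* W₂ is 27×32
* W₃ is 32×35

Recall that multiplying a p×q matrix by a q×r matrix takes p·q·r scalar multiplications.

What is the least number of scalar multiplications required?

23808

Order (W₁·(W₂·W₃)): (W₂·W₃): 27×32 by 32×35 → 27×35, cost 27·32·35 = 30240; (W₁·(W₂·W₃)): 12×27 by 27×35 → 12×35, cost 12·27·35 = 11340; cumulative 41580. Total 41580.
Order ((W₁·W₂)·W₃): (W₁·W₂): 12×27 by 27×32 → 12×32, cost 12·27·32 = 10368; ((W₁·W₂)·W₃): 12×32 by 32×35 → 12×35, cost 12·32·35 = 13440; cumulative 23808. Total 23808.
Minimum: 23808.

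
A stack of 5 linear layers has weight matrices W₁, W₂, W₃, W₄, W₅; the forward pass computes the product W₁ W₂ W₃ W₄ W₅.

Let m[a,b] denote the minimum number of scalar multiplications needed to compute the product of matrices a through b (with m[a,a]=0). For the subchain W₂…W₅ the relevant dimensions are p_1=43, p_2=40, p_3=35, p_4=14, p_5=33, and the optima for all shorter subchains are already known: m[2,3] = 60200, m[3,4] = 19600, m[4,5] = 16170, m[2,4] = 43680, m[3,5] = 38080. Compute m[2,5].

63546

m[2,5] = min over k∈[2,4] of m[2,k]+m[k+1,5]+p_{1}·p_k·p_{5}.
k=2: 0 + 38080 + 43·40·33 = 94840; k=3: 60200 + 16170 + 43·35·33 = 126035; k=4: 43680 + 0 + 43·14·33 = 63546.
Minimum: 63546 at k=4.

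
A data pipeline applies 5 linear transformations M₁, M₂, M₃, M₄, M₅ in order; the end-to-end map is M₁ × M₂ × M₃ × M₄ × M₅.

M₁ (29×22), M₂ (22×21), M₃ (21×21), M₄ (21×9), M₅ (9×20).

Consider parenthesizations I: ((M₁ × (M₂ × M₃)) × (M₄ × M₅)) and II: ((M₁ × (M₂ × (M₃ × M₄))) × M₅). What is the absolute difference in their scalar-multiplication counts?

19971

Order I = ((M₁ × (M₂ × M₃)) × (M₄ × M₅)): (M₂ × M₃): 22×21 by 21×21 → 22×21, cost 22·21·21 = 9702; (M₁ × (M₂ × M₃)): 29×22 by 22×21 → 29×21, cost 29·22·21 = 13398; cumulative 23100; (M₄ × M₅): 21×9 by 9×20 → 21×20, cost 21·9·20 = 3780; ((M₁ × (M₂ × M₃)) × (M₄ × M₅)): 29×21 by 21×20 → 29×20, cost 29·21·20 = 12180; cumulative 39060. Total 39060.
Order II = ((M₁ × (M₂ × (M₃ × M₄))) × M₅): (M₃ × M₄): 21×21 by 21×9 → 21×9, cost 21·21·9 = 3969; (M₂ × (M₃ × M₄)): 22×21 by 21×9 → 22×9, cost 22·21·9 = 4158; cumulative 8127; (M₁ × (M₂ × (M₃ × M₄))): 29×22 by 22×9 → 29×9, cost 29·22·9 = 5742; cumulative 13869; ((M₁ × (M₂ × (M₃ × M₄))) × M₅): 29×9 by 9×20 → 29×20, cost 29·9·20 = 5220; cumulative 19089. Total 19089.
Difference: |39060 − 19089| = 19971.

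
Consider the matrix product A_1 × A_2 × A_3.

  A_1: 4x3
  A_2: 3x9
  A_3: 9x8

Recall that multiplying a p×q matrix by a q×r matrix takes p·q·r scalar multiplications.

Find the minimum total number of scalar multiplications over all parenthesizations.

Order (A_1 × (A_2 × A_3)): (A_2 × A_3): 3×9 by 9×8 → 3×8, cost 3·9·8 = 216; (A_1 × (A_2 × A_3)): 4×3 by 3×8 → 4×8, cost 4·3·8 = 96; cumulative 312. Total 312.
Order ((A_1 × A_2) × A_3): (A_1 × A_2): 4×3 by 3×9 → 4×9, cost 4·3·9 = 108; ((A_1 × A_2) × A_3): 4×9 by 9×8 → 4×8, cost 4·9·8 = 288; cumulative 396. Total 396.
Minimum: 312.

312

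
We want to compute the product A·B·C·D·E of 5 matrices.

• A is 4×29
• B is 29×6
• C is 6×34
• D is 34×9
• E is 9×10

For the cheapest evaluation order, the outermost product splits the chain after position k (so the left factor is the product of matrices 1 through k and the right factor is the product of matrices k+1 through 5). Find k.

Adjacent pairs: AB = 4·29·6 = 696; BC = 29·6·34 = 5916; CD = 6·34·9 = 1836; DE = 34·9·10 = 3060.
Length 3: A..C: k=1: 0+5916+4·29·34=9860; k=2: 696+0+4·6·34=1512 → min 1512 | B..D: k=2: 0+1836+29·6·9=3402; k=3: 5916+0+29·34·9=14790 → min 3402 | C..E: k=3: 0+3060+6·34·10=5100; k=4: 1836+0+6·9·10=2376 → min 2376.
Length 4: A..D: k=1: 0+3402+4·29·9=4446; k=2: 696+1836+4·6·9=2748; k=3: 1512+0+4·34·9=2736 → min 2736 | B..E: k=2: 0+2376+29·6·10=4116; k=3: 5916+3060+29·34·10=18836; k=4: 3402+0+29·9·10=6012 → min 4116.
Top-level splits: k=1: (A..A)·(B..E) → 0+4116+4·29·10 = 5276; k=2: (A..B)·(C..E) → 696+2376+4·6·10 = 3312; k=3: (A..C)·(D..E) → 1512+3060+4·34·10 = 5932; k=4: (A..D)·(E..E) → 2736+0+4·9·10 = 3096.
Best split is after D, i.e. k = 4.

4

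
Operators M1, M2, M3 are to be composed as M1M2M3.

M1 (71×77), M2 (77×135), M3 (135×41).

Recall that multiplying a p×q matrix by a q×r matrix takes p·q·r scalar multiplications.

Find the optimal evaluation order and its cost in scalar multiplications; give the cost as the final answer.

650342

(M1(M2M3)): cost 650342.
((M1M2)M3): cost 1131030.
Optimal: (M1(M2M3)) with cost 650342.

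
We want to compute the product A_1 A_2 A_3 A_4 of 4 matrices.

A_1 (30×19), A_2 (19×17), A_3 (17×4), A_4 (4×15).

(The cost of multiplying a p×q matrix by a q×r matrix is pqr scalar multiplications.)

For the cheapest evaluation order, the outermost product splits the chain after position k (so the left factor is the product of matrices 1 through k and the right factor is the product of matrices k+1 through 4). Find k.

3

Adjacent pairs: A_1A_2 = 30·19·17 = 9690; A_2A_3 = 19·17·4 = 1292; A_3A_4 = 17·4·15 = 1020.
Length 3: A_1..A_3: k=1: 0+1292+30·19·4=3572; k=2: 9690+0+30·17·4=11730 → min 3572 | A_2..A_4: k=2: 0+1020+19·17·15=5865; k=3: 1292+0+19·4·15=2432 → min 2432.
Top-level splits: k=1: (A_1..A_1)·(A_2..A_4) → 0+2432+30·19·15 = 10982; k=2: (A_1..A_2)·(A_3..A_4) → 9690+1020+30·17·15 = 18360; k=3: (A_1..A_3)·(A_4..A_4) → 3572+0+30·4·15 = 5372.
Best split is after A_3, i.e. k = 3.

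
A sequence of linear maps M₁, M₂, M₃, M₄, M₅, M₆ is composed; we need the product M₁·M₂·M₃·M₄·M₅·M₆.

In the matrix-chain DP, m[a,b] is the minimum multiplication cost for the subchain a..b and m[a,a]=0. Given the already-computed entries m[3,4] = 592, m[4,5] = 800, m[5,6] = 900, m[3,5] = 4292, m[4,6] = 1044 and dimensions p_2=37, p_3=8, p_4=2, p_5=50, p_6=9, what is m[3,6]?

m[3,6] = min over k∈[3,5] of m[3,k]+m[k+1,6]+p_{2}·p_k·p_{6}.
k=3: 0 + 1044 + 37·8·9 = 3708; k=4: 592 + 900 + 37·2·9 = 2158; k=5: 4292 + 0 + 37·50·9 = 20942.
Minimum: 2158 at k=4.

2158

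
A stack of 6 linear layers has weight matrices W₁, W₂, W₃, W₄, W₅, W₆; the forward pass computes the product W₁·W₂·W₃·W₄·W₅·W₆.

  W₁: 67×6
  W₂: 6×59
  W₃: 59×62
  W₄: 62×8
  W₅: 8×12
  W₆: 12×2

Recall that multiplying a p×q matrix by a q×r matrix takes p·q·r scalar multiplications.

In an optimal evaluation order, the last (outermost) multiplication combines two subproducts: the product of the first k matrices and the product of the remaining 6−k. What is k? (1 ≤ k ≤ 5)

Adjacent pairs: W₁W₂ = 67·6·59 = 23718; W₂W₃ = 6·59·62 = 21948; W₃W₄ = 59·62·8 = 29264; W₄W₅ = 62·8·12 = 5952; W₅W₆ = 8·12·2 = 192.
Length 3: W₁..W₃: k=1: 0+21948+67·6·62=46872; k=2: 23718+0+67·59·62=268804 → min 46872 | W₂..W₄: k=2: 0+29264+6·59·8=32096; k=3: 21948+0+6·62·8=24924 → min 24924 | W₃..W₅: k=3: 0+5952+59·62·12=49848; k=4: 29264+0+59·8·12=34928 → min 34928 | W₄..W₆: k=4: 0+192+62·8·2=1184; k=5: 5952+0+62·12·2=7440 → min 1184.
Length 4: W₁..W₄: k=1: 0+24924+67·6·8=28140; k=2: 23718+29264+67·59·8=84606; k=3: 46872+0+67·62·8=80104 → min 28140 | W₂..W₅: k=2: 0+34928+6·59·12=39176; k=3: 21948+5952+6·62·12=32364; k=4: 24924+0+6·8·12=25500 → min 25500 | W₃..W₆: k=3: 0+1184+59·62·2=8500; k=4: 29264+192+59·8·2=30400; k=5: 34928+0+59·12·2=36344 → min 8500.
Length 5: W₁..W₅: k=1: 0+25500+67·6·12=30324; k=2: 23718+34928+67·59·12=106082; k=3: 46872+5952+67·62·12=102672; k=4: 28140+0+67·8·12=34572 → min 30324 | W₂..W₆: k=2: 0+8500+6·59·2=9208; k=3: 21948+1184+6·62·2=23876; k=4: 24924+192+6·8·2=25212; k=5: 25500+0+6·12·2=25644 → min 9208.
Top-level splits: k=1: (W₁..W₁)·(W₂..W₆) → 0+9208+67·6·2 = 10012; k=2: (W₁..W₂)·(W₃..W₆) → 23718+8500+67·59·2 = 40124; k=3: (W₁..W₃)·(W₄..W₆) → 46872+1184+67·62·2 = 56364; k=4: (W₁..W₄)·(W₅..W₆) → 28140+192+67·8·2 = 29404; k=5: (W₁..W₅)·(W₆..W₆) → 30324+0+67·12·2 = 31932.
Best split is after W₁, i.e. k = 1.

1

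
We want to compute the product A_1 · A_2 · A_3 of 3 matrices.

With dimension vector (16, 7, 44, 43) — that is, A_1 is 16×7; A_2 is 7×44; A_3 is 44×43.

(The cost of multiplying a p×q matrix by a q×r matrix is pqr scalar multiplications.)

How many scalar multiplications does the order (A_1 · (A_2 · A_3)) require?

18060

(A_2 · A_3): 7×44 by 44×43 → 7×43, cost 7·44·43 = 13244
(A_1 · (A_2 · A_3)): 16×7 by 7×43 → 16×43, cost 16·7·43 = 4816; cumulative 18060
Total: 18060 scalar multiplications.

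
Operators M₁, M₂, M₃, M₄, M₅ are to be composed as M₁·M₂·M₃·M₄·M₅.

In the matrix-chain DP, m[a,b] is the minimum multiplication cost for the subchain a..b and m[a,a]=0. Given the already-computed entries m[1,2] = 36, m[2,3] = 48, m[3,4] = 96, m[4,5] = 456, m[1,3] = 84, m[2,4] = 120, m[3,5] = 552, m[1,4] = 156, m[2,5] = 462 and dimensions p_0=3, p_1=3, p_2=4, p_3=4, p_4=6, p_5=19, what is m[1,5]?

m[1,5] = min over k∈[1,4] of m[1,k]+m[k+1,5]+p_{0}·p_k·p_{5}.
k=1: 0 + 462 + 3·3·19 = 633; k=2: 36 + 552 + 3·4·19 = 816; k=3: 84 + 456 + 3·4·19 = 768; k=4: 156 + 0 + 3·6·19 = 498.
Minimum: 498 at k=4.

498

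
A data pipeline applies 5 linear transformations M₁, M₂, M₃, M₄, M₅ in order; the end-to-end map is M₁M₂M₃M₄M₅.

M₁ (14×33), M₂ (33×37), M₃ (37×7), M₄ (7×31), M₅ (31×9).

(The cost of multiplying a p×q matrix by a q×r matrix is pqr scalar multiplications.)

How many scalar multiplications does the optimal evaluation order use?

14616

Adjacent pairs: M₁M₂ = 14·33·37 = 17094; M₂M₃ = 33·37·7 = 8547; M₃M₄ = 37·7·31 = 8029; M₄M₅ = 7·31·9 = 1953.
Length 3: M₁..M₃: k=1: 0+8547+14·33·7=11781; k=2: 17094+0+14·37·7=20720 → min 11781 | M₂..M₄: k=2: 0+8029+33·37·31=45880; k=3: 8547+0+33·7·31=15708 → min 15708 | M₃..M₅: k=3: 0+1953+37·7·9=4284; k=4: 8029+0+37·31·9=18352 → min 4284.
Length 4: M₁..M₄: k=1: 0+15708+14·33·31=30030; k=2: 17094+8029+14·37·31=41181; k=3: 11781+0+14·7·31=14819 → min 14819 | M₂..M₅: k=2: 0+4284+33·37·9=15273; k=3: 8547+1953+33·7·9=12579; k=4: 15708+0+33·31·9=24915 → min 12579.
Length 5: M₁..M₅: k=1: 0+12579+14·33·9=16737; k=2: 17094+4284+14·37·9=26040; k=3: 11781+1953+14·7·9=14616; k=4: 14819+0+14·31·9=18725 → min 14616.
Optimal order: ((M₁(M₂M₃))(M₄M₅)) with cost 14616.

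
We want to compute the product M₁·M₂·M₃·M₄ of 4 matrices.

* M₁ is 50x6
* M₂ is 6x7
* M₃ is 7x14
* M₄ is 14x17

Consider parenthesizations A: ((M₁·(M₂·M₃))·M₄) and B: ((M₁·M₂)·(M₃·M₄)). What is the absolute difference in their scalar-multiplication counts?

6972

Order A = ((M₁·(M₂·M₃))·M₄): (M₂·M₃): 6×7 by 7×14 → 6×14, cost 6·7·14 = 588; (M₁·(M₂·M₃)): 50×6 by 6×14 → 50×14, cost 50·6·14 = 4200; cumulative 4788; ((M₁·(M₂·M₃))·M₄): 50×14 by 14×17 → 50×17, cost 50·14·17 = 11900; cumulative 16688. Total 16688.
Order B = ((M₁·M₂)·(M₃·M₄)): (M₁·M₂): 50×6 by 6×7 → 50×7, cost 50·6·7 = 2100; (M₃·M₄): 7×14 by 14×17 → 7×17, cost 7·14·17 = 1666; ((M₁·M₂)·(M₃·M₄)): 50×7 by 7×17 → 50×17, cost 50·7·17 = 5950; cumulative 9716. Total 9716.
Difference: |16688 − 9716| = 6972.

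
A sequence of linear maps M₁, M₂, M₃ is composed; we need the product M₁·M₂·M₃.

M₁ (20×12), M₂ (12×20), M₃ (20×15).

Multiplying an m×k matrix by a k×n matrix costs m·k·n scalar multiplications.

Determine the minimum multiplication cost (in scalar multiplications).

Order (M₁·(M₂·M₃)): (M₂·M₃): 12×20 by 20×15 → 12×15, cost 12·20·15 = 3600; (M₁·(M₂·M₃)): 20×12 by 12×15 → 20×15, cost 20·12·15 = 3600; cumulative 7200. Total 7200.
Order ((M₁·M₂)·M₃): (M₁·M₂): 20×12 by 12×20 → 20×20, cost 20·12·20 = 4800; ((M₁·M₂)·M₃): 20×20 by 20×15 → 20×15, cost 20·20·15 = 6000; cumulative 10800. Total 10800.
Minimum: 7200.

7200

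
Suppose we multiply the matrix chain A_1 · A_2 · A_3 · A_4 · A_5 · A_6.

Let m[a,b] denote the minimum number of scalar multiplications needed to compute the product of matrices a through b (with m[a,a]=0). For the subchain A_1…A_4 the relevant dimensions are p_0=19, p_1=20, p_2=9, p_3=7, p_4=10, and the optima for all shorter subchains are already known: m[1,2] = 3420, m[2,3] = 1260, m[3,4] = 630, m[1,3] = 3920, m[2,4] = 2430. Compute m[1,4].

m[1,4] = min over k∈[1,3] of m[1,k]+m[k+1,4]+p_{0}·p_k·p_{4}.
k=1: 0 + 2430 + 19·20·10 = 6230; k=2: 3420 + 630 + 19·9·10 = 5760; k=3: 3920 + 0 + 19·7·10 = 5250.
Minimum: 5250 at k=3.

5250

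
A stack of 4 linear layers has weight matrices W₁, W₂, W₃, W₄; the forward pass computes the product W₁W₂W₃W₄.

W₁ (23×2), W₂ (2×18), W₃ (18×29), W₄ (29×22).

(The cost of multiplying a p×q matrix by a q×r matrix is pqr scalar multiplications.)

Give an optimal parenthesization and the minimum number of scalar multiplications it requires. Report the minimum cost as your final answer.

3332

Adjacent pairs: W₁W₂ = 23·2·18 = 828; W₂W₃ = 2·18·29 = 1044; W₃W₄ = 18·29·22 = 11484.
Length 3: W₁..W₃: k=1: 0+1044+23·2·29=2378; k=2: 828+0+23·18·29=12834 → min 2378 | W₂..W₄: k=2: 0+11484+2·18·22=12276; k=3: 1044+0+2·29·22=2320 → min 2320.
Length 4: W₁..W₄: k=1: 0+2320+23·2·22=3332; k=2: 828+11484+23·18·22=21420; k=3: 2378+0+23·29·22=17052 → min 3332.
Optimal parenthesization: (W₁((W₂W₃)W₄)) with cost 3332.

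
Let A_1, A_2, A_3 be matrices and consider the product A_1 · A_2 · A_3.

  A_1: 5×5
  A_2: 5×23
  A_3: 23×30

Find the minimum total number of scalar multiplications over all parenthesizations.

Order (A_1 · (A_2 · A_3)): (A_2 · A_3): 5×23 by 23×30 → 5×30, cost 5·23·30 = 3450; (A_1 · (A_2 · A_3)): 5×5 by 5×30 → 5×30, cost 5·5·30 = 750; cumulative 4200. Total 4200.
Order ((A_1 · A_2) · A_3): (A_1 · A_2): 5×5 by 5×23 → 5×23, cost 5·5·23 = 575; ((A_1 · A_2) · A_3): 5×23 by 23×30 → 5×30, cost 5·23·30 = 3450; cumulative 4025. Total 4025.
Minimum: 4025.

4025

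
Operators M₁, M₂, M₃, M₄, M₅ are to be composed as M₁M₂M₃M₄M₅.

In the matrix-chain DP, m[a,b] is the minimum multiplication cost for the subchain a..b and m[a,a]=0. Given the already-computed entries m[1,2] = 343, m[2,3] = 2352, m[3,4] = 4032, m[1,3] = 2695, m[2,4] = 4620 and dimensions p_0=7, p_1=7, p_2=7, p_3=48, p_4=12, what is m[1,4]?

4963

m[1,4] = min over k∈[1,3] of m[1,k]+m[k+1,4]+p_{0}·p_k·p_{4}.
k=1: 0 + 4620 + 7·7·12 = 5208; k=2: 343 + 4032 + 7·7·12 = 4963; k=3: 2695 + 0 + 7·48·12 = 6727.
Minimum: 4963 at k=2.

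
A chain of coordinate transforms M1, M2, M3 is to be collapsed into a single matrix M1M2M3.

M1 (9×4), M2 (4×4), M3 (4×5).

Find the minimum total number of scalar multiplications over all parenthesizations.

260

Order (M1(M2M3)): (M2M3): 4×4 by 4×5 → 4×5, cost 4·4·5 = 80; (M1(M2M3)): 9×4 by 4×5 → 9×5, cost 9·4·5 = 180; cumulative 260. Total 260.
Order ((M1M2)M3): (M1M2): 9×4 by 4×4 → 9×4, cost 9·4·4 = 144; ((M1M2)M3): 9×4 by 4×5 → 9×5, cost 9·4·5 = 180; cumulative 324. Total 324.
Minimum: 260.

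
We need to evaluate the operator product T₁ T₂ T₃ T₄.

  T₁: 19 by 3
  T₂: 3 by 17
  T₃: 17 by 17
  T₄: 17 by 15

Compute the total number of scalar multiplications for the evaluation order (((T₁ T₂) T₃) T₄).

11305

(T₁ T₂): 19×3 by 3×17 → 19×17, cost 19·3·17 = 969
((T₁ T₂) T₃): 19×17 by 17×17 → 19×17, cost 19·17·17 = 5491; cumulative 6460
(((T₁ T₂) T₃) T₄): 19×17 by 17×15 → 19×15, cost 19·17·15 = 4845; cumulative 11305
Total: 11305 scalar multiplications.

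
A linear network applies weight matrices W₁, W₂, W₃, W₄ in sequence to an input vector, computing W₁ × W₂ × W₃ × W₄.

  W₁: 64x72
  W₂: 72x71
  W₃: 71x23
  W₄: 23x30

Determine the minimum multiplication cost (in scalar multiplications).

Adjacent pairs: W₁W₂ = 64·72·71 = 327168; W₂W₃ = 72·71·23 = 117576; W₃W₄ = 71·23·30 = 48990.
Length 3: W₁..W₃: k=1: 0+117576+64·72·23=223560; k=2: 327168+0+64·71·23=431680 → min 223560 | W₂..W₄: k=2: 0+48990+72·71·30=202350; k=3: 117576+0+72·23·30=167256 → min 167256.
Length 4: W₁..W₄: k=1: 0+167256+64·72·30=305496; k=2: 327168+48990+64·71·30=512478; k=3: 223560+0+64·23·30=267720 → min 267720.
Optimal order: ((W₁ × (W₂ × W₃)) × W₄) with cost 267720.

267720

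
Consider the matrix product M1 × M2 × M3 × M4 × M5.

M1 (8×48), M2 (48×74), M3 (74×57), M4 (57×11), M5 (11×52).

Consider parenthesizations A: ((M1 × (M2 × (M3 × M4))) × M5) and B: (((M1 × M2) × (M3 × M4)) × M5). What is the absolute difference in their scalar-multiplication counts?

8368

Order A = ((M1 × (M2 × (M3 × M4))) × M5): (M3 × M4): 74×57 by 57×11 → 74×11, cost 74·57·11 = 46398; (M2 × (M3 × M4)): 48×74 by 74×11 → 48×11, cost 48·74·11 = 39072; cumulative 85470; (M1 × (M2 × (M3 × M4))): 8×48 by 48×11 → 8×11, cost 8·48·11 = 4224; cumulative 89694; ((M1 × (M2 × (M3 × M4))) × M5): 8×11 by 11×52 → 8×52, cost 8·11·52 = 4576; cumulative 94270. Total 94270.
Order B = (((M1 × M2) × (M3 × M4)) × M5): (M1 × M2): 8×48 by 48×74 → 8×74, cost 8·48·74 = 28416; (M3 × M4): 74×57 by 57×11 → 74×11, cost 74·57·11 = 46398; ((M1 × M2) × (M3 × M4)): 8×74 by 74×11 → 8×11, cost 8·74·11 = 6512; cumulative 81326; (((M1 × M2) × (M3 × M4)) × M5): 8×11 by 11×52 → 8×52, cost 8·11·52 = 4576; cumulative 85902. Total 85902.
Difference: |94270 − 85902| = 8368.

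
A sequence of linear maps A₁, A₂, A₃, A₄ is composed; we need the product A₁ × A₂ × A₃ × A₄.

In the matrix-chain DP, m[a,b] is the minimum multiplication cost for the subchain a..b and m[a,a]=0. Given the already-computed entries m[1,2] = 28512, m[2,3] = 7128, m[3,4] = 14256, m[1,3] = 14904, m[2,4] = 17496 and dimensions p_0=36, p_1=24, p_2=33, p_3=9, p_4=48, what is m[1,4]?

m[1,4] = min over k∈[1,3] of m[1,k]+m[k+1,4]+p_{0}·p_k·p_{4}.
k=1: 0 + 17496 + 36·24·48 = 58968; k=2: 28512 + 14256 + 36·33·48 = 99792; k=3: 14904 + 0 + 36·9·48 = 30456.
Minimum: 30456 at k=3.

30456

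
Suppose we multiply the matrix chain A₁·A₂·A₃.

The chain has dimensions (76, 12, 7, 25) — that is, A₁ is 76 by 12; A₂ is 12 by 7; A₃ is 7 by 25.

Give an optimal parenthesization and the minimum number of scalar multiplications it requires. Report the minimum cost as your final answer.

(A₁·(A₂·A₃)): cost 24900.
((A₁·A₂)·A₃): cost 19684.
Optimal: ((A₁·A₂)·A₃) with cost 19684.

19684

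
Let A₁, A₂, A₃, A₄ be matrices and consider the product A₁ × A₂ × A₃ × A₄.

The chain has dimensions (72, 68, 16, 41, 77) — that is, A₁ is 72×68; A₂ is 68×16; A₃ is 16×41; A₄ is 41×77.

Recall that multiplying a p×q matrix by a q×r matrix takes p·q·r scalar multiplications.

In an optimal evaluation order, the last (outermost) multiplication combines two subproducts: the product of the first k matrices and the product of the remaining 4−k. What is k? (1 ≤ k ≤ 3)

Adjacent pairs: A₁A₂ = 72·68·16 = 78336; A₂A₃ = 68·16·41 = 44608; A₃A₄ = 16·41·77 = 50512.
Length 3: A₁..A₃: k=1: 0+44608+72·68·41=245344; k=2: 78336+0+72·16·41=125568 → min 125568 | A₂..A₄: k=2: 0+50512+68·16·77=134288; k=3: 44608+0+68·41·77=259284 → min 134288.
Top-level splits: k=1: (A₁..A₁)·(A₂..A₄) → 0+134288+72·68·77 = 511280; k=2: (A₁..A₂)·(A₃..A₄) → 78336+50512+72·16·77 = 217552; k=3: (A₁..A₃)·(A₄..A₄) → 125568+0+72·41·77 = 352872.
Best split is after A₂, i.e. k = 2.

2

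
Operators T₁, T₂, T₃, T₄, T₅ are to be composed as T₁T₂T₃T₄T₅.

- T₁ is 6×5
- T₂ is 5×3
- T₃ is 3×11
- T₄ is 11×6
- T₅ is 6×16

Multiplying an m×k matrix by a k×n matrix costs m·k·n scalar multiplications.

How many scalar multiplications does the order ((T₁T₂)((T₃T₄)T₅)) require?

(T₁T₂): 6×5 by 5×3 → 6×3, cost 6·5·3 = 90
(T₃T₄): 3×11 by 11×6 → 3×6, cost 3·11·6 = 198
((T₃T₄)T₅): 3×6 by 6×16 → 3×16, cost 3·6·16 = 288; cumulative 486
((T₁T₂)((T₃T₄)T₅)): 6×3 by 3×16 → 6×16, cost 6·3·16 = 288; cumulative 864
Total: 864 scalar multiplications.

864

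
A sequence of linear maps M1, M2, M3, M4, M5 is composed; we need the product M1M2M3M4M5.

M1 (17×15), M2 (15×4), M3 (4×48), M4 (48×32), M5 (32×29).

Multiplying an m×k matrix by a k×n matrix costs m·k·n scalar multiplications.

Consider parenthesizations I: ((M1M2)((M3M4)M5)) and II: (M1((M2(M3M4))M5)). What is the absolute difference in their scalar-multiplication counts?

16531

Order I = ((M1M2)((M3M4)M5)): (M1M2): 17×15 by 15×4 → 17×4, cost 17·15·4 = 1020; (M3M4): 4×48 by 48×32 → 4×32, cost 4·48·32 = 6144; ((M3M4)M5): 4×32 by 32×29 → 4×29, cost 4·32·29 = 3712; cumulative 9856; ((M1M2)((M3M4)M5)): 17×4 by 4×29 → 17×29, cost 17·4·29 = 1972; cumulative 12848. Total 12848.
Order II = (M1((M2(M3M4))M5)): (M3M4): 4×48 by 48×32 → 4×32, cost 4·48·32 = 6144; (M2(M3M4)): 15×4 by 4×32 → 15×32, cost 15·4·32 = 1920; cumulative 8064; ((M2(M3M4))M5): 15×32 by 32×29 → 15×29, cost 15·32·29 = 13920; cumulative 21984; (M1((M2(M3M4))M5)): 17×15 by 15×29 → 17×29, cost 17·15·29 = 7395; cumulative 29379. Total 29379.
Difference: |12848 − 29379| = 16531.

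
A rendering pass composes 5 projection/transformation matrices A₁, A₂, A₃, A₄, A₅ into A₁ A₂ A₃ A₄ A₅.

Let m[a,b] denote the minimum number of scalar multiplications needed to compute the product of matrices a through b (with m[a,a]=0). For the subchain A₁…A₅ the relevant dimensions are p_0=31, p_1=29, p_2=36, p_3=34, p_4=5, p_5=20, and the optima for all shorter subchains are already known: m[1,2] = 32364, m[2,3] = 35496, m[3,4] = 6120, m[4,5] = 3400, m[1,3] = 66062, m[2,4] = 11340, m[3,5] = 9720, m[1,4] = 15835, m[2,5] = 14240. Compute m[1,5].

m[1,5] = min over k∈[1,4] of m[1,k]+m[k+1,5]+p_{0}·p_k·p_{5}.
k=1: 0 + 14240 + 31·29·20 = 32220; k=2: 32364 + 9720 + 31·36·20 = 64404; k=3: 66062 + 3400 + 31·34·20 = 90542; k=4: 15835 + 0 + 31·5·20 = 18935.
Minimum: 18935 at k=4.

18935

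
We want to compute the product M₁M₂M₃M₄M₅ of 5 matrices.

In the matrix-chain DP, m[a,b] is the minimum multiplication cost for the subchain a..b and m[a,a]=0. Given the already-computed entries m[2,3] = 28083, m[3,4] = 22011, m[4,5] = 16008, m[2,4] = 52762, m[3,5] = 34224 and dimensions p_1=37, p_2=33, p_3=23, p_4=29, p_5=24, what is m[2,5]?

63528

m[2,5] = min over k∈[2,4] of m[2,k]+m[k+1,5]+p_{1}·p_k·p_{5}.
k=2: 0 + 34224 + 37·33·24 = 63528; k=3: 28083 + 16008 + 37·23·24 = 64515; k=4: 52762 + 0 + 37·29·24 = 78514.
Minimum: 63528 at k=2.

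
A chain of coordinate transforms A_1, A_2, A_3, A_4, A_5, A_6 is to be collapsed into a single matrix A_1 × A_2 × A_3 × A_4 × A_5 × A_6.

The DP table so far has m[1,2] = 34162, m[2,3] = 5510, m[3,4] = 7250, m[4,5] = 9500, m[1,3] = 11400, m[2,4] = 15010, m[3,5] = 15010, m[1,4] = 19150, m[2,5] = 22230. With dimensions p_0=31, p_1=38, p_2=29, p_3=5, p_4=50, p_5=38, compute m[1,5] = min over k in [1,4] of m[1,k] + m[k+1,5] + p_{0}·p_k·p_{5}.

m[1,5] = min over k∈[1,4] of m[1,k]+m[k+1,5]+p_{0}·p_k·p_{5}.
k=1: 0 + 22230 + 31·38·38 = 66994; k=2: 34162 + 15010 + 31·29·38 = 83334; k=3: 11400 + 9500 + 31·5·38 = 26790; k=4: 19150 + 0 + 31·50·38 = 78050.
Minimum: 26790 at k=3.

26790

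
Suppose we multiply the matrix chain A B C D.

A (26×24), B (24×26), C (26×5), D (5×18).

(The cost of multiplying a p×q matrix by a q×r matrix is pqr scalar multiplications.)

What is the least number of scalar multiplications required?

Adjacent pairs: AB = 26·24·26 = 16224; BC = 24·26·5 = 3120; CD = 26·5·18 = 2340.
Length 3: A..C: k=1: 0+3120+26·24·5=6240; k=2: 16224+0+26·26·5=19604 → min 6240 | B..D: k=2: 0+2340+24·26·18=13572; k=3: 3120+0+24·5·18=5280 → min 5280.
Length 4: A..D: k=1: 0+5280+26·24·18=16512; k=2: 16224+2340+26·26·18=30732; k=3: 6240+0+26·5·18=8580 → min 8580.
Optimal order: ((A (B C)) D) with cost 8580.

8580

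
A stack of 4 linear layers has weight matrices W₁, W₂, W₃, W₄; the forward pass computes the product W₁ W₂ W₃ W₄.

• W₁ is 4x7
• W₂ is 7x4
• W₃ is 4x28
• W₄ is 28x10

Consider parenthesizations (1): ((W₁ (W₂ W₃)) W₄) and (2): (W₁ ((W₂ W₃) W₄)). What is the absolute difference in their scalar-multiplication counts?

Order (1) = ((W₁ (W₂ W₃)) W₄): (W₂ W₃): 7×4 by 4×28 → 7×28, cost 7·4·28 = 784; (W₁ (W₂ W₃)): 4×7 by 7×28 → 4×28, cost 4·7·28 = 784; cumulative 1568; ((W₁ (W₂ W₃)) W₄): 4×28 by 28×10 → 4×10, cost 4·28·10 = 1120; cumulative 2688. Total 2688.
Order (2) = (W₁ ((W₂ W₃) W₄)): (W₂ W₃): 7×4 by 4×28 → 7×28, cost 7·4·28 = 784; ((W₂ W₃) W₄): 7×28 by 28×10 → 7×10, cost 7·28·10 = 1960; cumulative 2744; (W₁ ((W₂ W₃) W₄)): 4×7 by 7×10 → 4×10, cost 4·7·10 = 280; cumulative 3024. Total 3024.
Difference: |2688 − 3024| = 336.

336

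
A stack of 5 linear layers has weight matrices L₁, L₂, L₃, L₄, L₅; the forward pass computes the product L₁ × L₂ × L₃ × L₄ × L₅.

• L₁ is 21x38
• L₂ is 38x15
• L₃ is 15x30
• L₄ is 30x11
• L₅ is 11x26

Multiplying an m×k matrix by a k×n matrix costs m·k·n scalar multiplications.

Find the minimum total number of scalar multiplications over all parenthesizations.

26004

Adjacent pairs: L₁L₂ = 21·38·15 = 11970; L₂L₃ = 38·15·30 = 17100; L₃L₄ = 15·30·11 = 4950; L₄L₅ = 30·11·26 = 8580.
Length 3: L₁..L₃: k=1: 0+17100+21·38·30=41040; k=2: 11970+0+21·15·30=21420 → min 21420 | L₂..L₄: k=2: 0+4950+38·15·11=11220; k=3: 17100+0+38·30·11=29640 → min 11220 | L₃..L₅: k=3: 0+8580+15·30·26=20280; k=4: 4950+0+15·11·26=9240 → min 9240.
Length 4: L₁..L₄: k=1: 0+11220+21·38·11=19998; k=2: 11970+4950+21·15·11=20385; k=3: 21420+0+21·30·11=28350 → min 19998 | L₂..L₅: k=2: 0+9240+38·15·26=24060; k=3: 17100+8580+38·30·26=55320; k=4: 11220+0+38·11·26=22088 → min 22088.
Length 5: L₁..L₅: k=1: 0+22088+21·38·26=42836; k=2: 11970+9240+21·15·26=29400; k=3: 21420+8580+21·30·26=46380; k=4: 19998+0+21·11·26=26004 → min 26004.
Optimal order: ((L₁ × (L₂ × (L₃ × L₄))) × L₅) with cost 26004.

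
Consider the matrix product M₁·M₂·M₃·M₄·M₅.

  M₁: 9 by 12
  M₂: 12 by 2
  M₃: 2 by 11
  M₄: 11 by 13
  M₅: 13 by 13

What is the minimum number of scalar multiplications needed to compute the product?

Adjacent pairs: M₁M₂ = 9·12·2 = 216; M₂M₃ = 12·2·11 = 264; M₃M₄ = 2·11·13 = 286; M₄M₅ = 11·13·13 = 1859.
Length 3: M₁..M₃: k=1: 0+264+9·12·11=1452; k=2: 216+0+9·2·11=414 → min 414 | M₂..M₄: k=2: 0+286+12·2·13=598; k=3: 264+0+12·11·13=1980 → min 598 | M₃..M₅: k=3: 0+1859+2·11·13=2145; k=4: 286+0+2·13·13=624 → min 624.
Length 4: M₁..M₄: k=1: 0+598+9·12·13=2002; k=2: 216+286+9·2·13=736; k=3: 414+0+9·11·13=1701 → min 736 | M₂..M₅: k=2: 0+624+12·2·13=936; k=3: 264+1859+12·11·13=3839; k=4: 598+0+12·13·13=2626 → min 936.
Length 5: M₁..M₅: k=1: 0+936+9·12·13=2340; k=2: 216+624+9·2·13=1074; k=3: 414+1859+9·11·13=3560; k=4: 736+0+9·13·13=2257 → min 1074.
Optimal order: ((M₁·M₂)·((M₃·M₄)·M₅)) with cost 1074.

1074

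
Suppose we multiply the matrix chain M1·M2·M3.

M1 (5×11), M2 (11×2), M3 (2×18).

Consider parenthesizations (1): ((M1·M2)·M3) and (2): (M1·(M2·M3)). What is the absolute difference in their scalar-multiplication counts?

Order (1) = ((M1·M2)·M3): (M1·M2): 5×11 by 11×2 → 5×2, cost 5·11·2 = 110; ((M1·M2)·M3): 5×2 by 2×18 → 5×18, cost 5·2·18 = 180; cumulative 290. Total 290.
Order (2) = (M1·(M2·M3)): (M2·M3): 11×2 by 2×18 → 11×18, cost 11·2·18 = 396; (M1·(M2·M3)): 5×11 by 11×18 → 5×18, cost 5·11·18 = 990; cumulative 1386. Total 1386.
Difference: |290 − 1386| = 1096.

1096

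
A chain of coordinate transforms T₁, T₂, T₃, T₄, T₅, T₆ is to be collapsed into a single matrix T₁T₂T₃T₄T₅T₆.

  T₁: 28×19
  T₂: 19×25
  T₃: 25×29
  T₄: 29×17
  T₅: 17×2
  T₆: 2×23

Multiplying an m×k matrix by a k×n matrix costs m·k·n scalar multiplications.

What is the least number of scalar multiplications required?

Adjacent pairs: T₁T₂ = 28·19·25 = 13300; T₂T₃ = 19·25·29 = 13775; T₃T₄ = 25·29·17 = 12325; T₄T₅ = 29·17·2 = 986; T₅T₆ = 17·2·23 = 782.
Length 3: T₁..T₃: k=1: 0+13775+28·19·29=29203; k=2: 13300+0+28·25·29=33600 → min 29203 | T₂..T₄: k=2: 0+12325+19·25·17=20400; k=3: 13775+0+19·29·17=23142 → min 20400 | T₃..T₅: k=3: 0+986+25·29·2=2436; k=4: 12325+0+25·17·2=13175 → min 2436 | T₄..T₆: k=4: 0+782+29·17·23=12121; k=5: 986+0+29·2·23=2320 → min 2320.
Length 4: T₁..T₄: k=1: 0+20400+28·19·17=29444; k=2: 13300+12325+28·25·17=37525; k=3: 29203+0+28·29·17=43007 → min 29444 | T₂..T₅: k=2: 0+2436+19·25·2=3386; k=3: 13775+986+19·29·2=15863; k=4: 20400+0+19·17·2=21046 → min 3386 | T₃..T₆: k=3: 0+2320+25·29·23=18995; k=4: 12325+782+25·17·23=22882; k=5: 2436+0+25·2·23=3586 → min 3586.
Length 5: T₁..T₅: k=1: 0+3386+28·19·2=4450; k=2: 13300+2436+28·25·2=17136; k=3: 29203+986+28·29·2=31813; k=4: 29444+0+28·17·2=30396 → min 4450 | T₂..T₆: k=2: 0+3586+19·25·23=14511; k=3: 13775+2320+19·29·23=28768; k=4: 20400+782+19·17·23=28611; k=5: 3386+0+19·2·23=4260 → min 4260.
Length 6: T₁..T₆: k=1: 0+4260+28·19·23=16496; k=2: 13300+3586+28·25·23=32986; k=3: 29203+2320+28·29·23=50199; k=4: 29444+782+28·17·23=41174; k=5: 4450+0+28·2·23=5738 → min 5738.
Optimal order: ((T₁(T₂(T₃(T₄T₅))))T₆) with cost 5738.

5738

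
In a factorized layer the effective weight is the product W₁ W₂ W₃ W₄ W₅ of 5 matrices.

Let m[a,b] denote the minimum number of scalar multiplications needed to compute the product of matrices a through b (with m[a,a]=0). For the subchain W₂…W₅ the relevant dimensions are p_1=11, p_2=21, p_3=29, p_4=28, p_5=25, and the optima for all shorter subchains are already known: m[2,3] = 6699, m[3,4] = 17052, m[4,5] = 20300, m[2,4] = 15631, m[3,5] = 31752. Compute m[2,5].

m[2,5] = min over k∈[2,4] of m[2,k]+m[k+1,5]+p_{1}·p_k·p_{5}.
k=2: 0 + 31752 + 11·21·25 = 37527; k=3: 6699 + 20300 + 11·29·25 = 34974; k=4: 15631 + 0 + 11·28·25 = 23331.
Minimum: 23331 at k=4.

23331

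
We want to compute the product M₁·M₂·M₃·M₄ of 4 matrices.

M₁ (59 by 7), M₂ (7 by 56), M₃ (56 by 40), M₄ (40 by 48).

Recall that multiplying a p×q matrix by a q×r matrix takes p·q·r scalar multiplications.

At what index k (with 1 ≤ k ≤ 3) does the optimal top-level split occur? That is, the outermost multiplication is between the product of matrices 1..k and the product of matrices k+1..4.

Adjacent pairs: M₁M₂ = 59·7·56 = 23128; M₂M₃ = 7·56·40 = 15680; M₃M₄ = 56·40·48 = 107520.
Length 3: M₁..M₃: k=1: 0+15680+59·7·40=32200; k=2: 23128+0+59·56·40=155288 → min 32200 | M₂..M₄: k=2: 0+107520+7·56·48=126336; k=3: 15680+0+7·40·48=29120 → min 29120.
Top-level splits: k=1: (M₁..M₁)·(M₂..M₄) → 0+29120+59·7·48 = 48944; k=2: (M₁..M₂)·(M₃..M₄) → 23128+107520+59·56·48 = 289240; k=3: (M₁..M₃)·(M₄..M₄) → 32200+0+59·40·48 = 145480.
Best split is after M₁, i.e. k = 1.

1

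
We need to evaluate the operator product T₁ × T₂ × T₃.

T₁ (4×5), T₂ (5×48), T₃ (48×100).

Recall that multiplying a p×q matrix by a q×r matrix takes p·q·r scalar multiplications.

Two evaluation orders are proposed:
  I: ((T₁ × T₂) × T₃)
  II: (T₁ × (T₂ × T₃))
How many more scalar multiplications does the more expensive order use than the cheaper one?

5840

Order I = ((T₁ × T₂) × T₃): (T₁ × T₂): 4×5 by 5×48 → 4×48, cost 4·5·48 = 960; ((T₁ × T₂) × T₃): 4×48 by 48×100 → 4×100, cost 4·48·100 = 19200; cumulative 20160. Total 20160.
Order II = (T₁ × (T₂ × T₃)): (T₂ × T₃): 5×48 by 48×100 → 5×100, cost 5·48·100 = 24000; (T₁ × (T₂ × T₃)): 4×5 by 5×100 → 4×100, cost 4·5·100 = 2000; cumulative 26000. Total 26000.
Difference: |20160 − 26000| = 5840.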